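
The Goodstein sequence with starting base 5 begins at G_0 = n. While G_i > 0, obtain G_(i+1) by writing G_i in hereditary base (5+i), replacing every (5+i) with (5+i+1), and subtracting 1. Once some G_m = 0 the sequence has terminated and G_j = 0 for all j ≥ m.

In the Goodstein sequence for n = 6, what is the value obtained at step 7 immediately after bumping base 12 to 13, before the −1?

(0) 6|_5 = 5 + 1 ↦ 6 + 1|_6 = 7 ⇒ 6
(1) 6|_6 = 6 ↦ 7|_7 = 7 ⇒ 6
(2) 6|_7 = 6 ↦ 6|_8 = 6 ⇒ 5
(3) 5|_8 = 5 ↦ 5|_9 = 5 ⇒ 4
(4) 4|_9 = 4 ↦ 4|_10 = 4 ⇒ 3
(5) 3|_10 = 3 ↦ 3|_11 = 3 ⇒ 2
(6) 2|_11 = 2 ↦ 2|_12 = 2 ⇒ 1
(7) 1|_12 = 1 ↦ 1|_13 = 1 ⇒ 0

1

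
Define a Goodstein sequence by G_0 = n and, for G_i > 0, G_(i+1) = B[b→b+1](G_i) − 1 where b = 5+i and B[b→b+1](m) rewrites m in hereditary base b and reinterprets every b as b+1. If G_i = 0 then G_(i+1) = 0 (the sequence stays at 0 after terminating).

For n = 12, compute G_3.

(0) 12|_5 = 2·5 + 2 ↦ 2·6 + 2|_6 = 14 ⇒ 13
(1) 13|_6 = 2·6 + 1 ↦ 2·7 + 1|_7 = 15 ⇒ 14
(2) 14|_7 = 2·7 ↦ 2·8|_8 = 16 ⇒ 15
(3) 15|_8 = 8 + 7 ↦ 9 + 7|_9 = 16 ⇒ 15

15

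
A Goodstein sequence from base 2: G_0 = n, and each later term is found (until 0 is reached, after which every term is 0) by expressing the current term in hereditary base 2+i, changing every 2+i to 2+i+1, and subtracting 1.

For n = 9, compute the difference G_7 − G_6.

[0] 9 ≡ 2^(2 + 1) + 1 (base 2). Lift 3: 82. −1: 81.
[1] 81 ≡ 3^(3 + 1) (base 3). Lift 4: 1024. −1: 1023.
[2] 1023 ≡ 3·4^4 + 3·4^3 + 3·4^2 + 3·4 + 3 (base 4). Lift 5: 9843. −1: 9842.
[3] 9842 ≡ 3·5^5 + 3·5^3 + 3·5^2 + 3·5 + 2 (base 5). Lift 6: 140744. −1: 140743.
[4] 140743 ≡ 3·6^6 + 3·6^3 + 3·6^2 + 3·6 + 1 (base 6). Lift 7: 2471827. −1: 2471826.
[5] 2471826 ≡ 3·7^7 + 3·7^3 + 3·7^2 + 3·7 (base 7). Lift 8: 50333400. −1: 50333399.
[6] 50333399 ≡ 3·8^8 + 3·8^3 + 3·8^2 + 2·8 + 7 (base 8). Lift 9: 1162263922. −1: 1162263921.

1111930522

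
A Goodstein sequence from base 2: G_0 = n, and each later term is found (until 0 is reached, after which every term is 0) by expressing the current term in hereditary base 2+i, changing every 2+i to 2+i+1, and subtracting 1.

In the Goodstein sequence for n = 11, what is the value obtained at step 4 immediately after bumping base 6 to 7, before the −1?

5764802

step 0: 11 = 2^(2 + 1) + 2 + 1; sub 3 for 2: 3^(3 + 1) + 3 + 1; = 85; G_1 = 85−1 = 84
step 1: 84 = 3^(3 + 1) + 3; sub 4 for 3: 4^(4 + 1) + 4; = 1028; G_2 = 1028−1 = 1027
step 2: 1027 = 4^(4 + 1) + 3; sub 5 for 4: 5^(5 + 1) + 3; = 15628; G_3 = 15628−1 = 15627
step 3: 15627 = 5^(5 + 1) + 2; sub 6 for 5: 6^(6 + 1) + 2; = 279938; G_4 = 279938−1 = 279937
step 4: 279937 = 6^(6 + 1) + 1; sub 7 for 6: 7^(7 + 1) + 1; = 5764802; G_5 = 5764802−1 = 5764801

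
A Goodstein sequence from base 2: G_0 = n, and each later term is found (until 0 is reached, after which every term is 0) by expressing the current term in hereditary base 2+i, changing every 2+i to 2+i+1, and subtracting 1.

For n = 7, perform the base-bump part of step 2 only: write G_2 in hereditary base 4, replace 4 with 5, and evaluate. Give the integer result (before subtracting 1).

base 2: 7 = 2^2 + 2 + 1; at 3: 3^3 + 3 + 1 = 31; next = 30
base 3: 30 = 3^3 + 3; at 4: 4^4 + 4 = 260; next = 259
base 4: 259 = 4^4 + 3; at 5: 5^5 + 3 = 3128; next = 3127

3128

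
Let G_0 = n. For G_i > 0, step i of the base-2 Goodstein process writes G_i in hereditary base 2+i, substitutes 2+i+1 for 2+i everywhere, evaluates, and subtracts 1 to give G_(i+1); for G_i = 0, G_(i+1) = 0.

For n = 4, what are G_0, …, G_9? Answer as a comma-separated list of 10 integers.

G_0=4  [base 2] 2^2  →[2↦3]→  3^3 = 27  −1 ⇒ G_1=26
G_1=26  [base 3] 2·3^2 + 2·3 + 2  →[3↦4]→  2·4^2 + 2·4 + 2 = 42  −1 ⇒ G_2=41
G_2=41  [base 4] 2·4^2 + 2·4 + 1  →[4↦5]→  2·5^2 + 2·5 + 1 = 61  −1 ⇒ G_3=60
G_3=60  [base 5] 2·5^2 + 2·5  →[5↦6]→  2·6^2 + 2·6 = 84  −1 ⇒ G_4=83
G_4=83  [base 6] 2·6^2 + 6 + 5  →[6↦7]→  2·7^2 + 7 + 5 = 110  −1 ⇒ G_5=109
G_5=109  [base 7] 2·7^2 + 7 + 4  →[7↦8]→  2·8^2 + 8 + 4 = 140  −1 ⇒ G_6=139
G_6=139  [base 8] 2·8^2 + 8 + 3  →[8↦9]→  2·9^2 + 9 + 3 = 174  −1 ⇒ G_7=173
G_7=173  [base 9] 2·9^2 + 9 + 2  →[9↦10]→  2·10^2 + 10 + 2 = 212  −1 ⇒ G_8=211
G_8=211  [base 10] 2·10^2 + 10 + 1  →[10↦11]→  2·11^2 + 11 + 1 = 254  −1 ⇒ G_9=253

4, 26, 41, 60, 83, 109, 139, 173, 211, 253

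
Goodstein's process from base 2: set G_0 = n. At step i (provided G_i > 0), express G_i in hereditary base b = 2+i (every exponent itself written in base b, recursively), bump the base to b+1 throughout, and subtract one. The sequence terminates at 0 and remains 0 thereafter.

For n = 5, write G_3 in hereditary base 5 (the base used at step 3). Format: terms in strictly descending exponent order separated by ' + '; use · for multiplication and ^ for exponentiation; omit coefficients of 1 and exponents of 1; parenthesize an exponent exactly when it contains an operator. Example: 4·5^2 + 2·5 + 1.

[0] 5 ≡ 2^2 + 1 (base 2). Lift 3: 28. −1: 27.
[1] 27 ≡ 3^3 (base 3). Lift 4: 256. −1: 255.
[2] 255 ≡ 3·4^3 + 3·4^2 + 3·4 + 3 (base 4). Lift 5: 468. −1: 467.
[3] 467 ≡ 3·5^3 + 3·5^2 + 3·5 + 2 (base 5). Lift 6: 776. −1: 775.

3·5^3 + 3·5^2 + 3·5 + 2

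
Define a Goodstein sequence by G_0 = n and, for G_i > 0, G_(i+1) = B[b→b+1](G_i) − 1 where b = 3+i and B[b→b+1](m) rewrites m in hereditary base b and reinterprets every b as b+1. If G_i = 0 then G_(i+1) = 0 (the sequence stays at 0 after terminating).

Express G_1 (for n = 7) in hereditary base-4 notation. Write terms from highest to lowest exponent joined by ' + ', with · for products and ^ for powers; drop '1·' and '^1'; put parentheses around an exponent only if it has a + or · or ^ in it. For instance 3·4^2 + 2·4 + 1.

2·4

i=0: 7 = 2·3 + 1 (b=3); 3→4: 2·4 + 1 = 9; 9−1 = 8
i=1: 8 = 2·4 (b=4); 4→5: 2·5 = 10; 10−1 = 9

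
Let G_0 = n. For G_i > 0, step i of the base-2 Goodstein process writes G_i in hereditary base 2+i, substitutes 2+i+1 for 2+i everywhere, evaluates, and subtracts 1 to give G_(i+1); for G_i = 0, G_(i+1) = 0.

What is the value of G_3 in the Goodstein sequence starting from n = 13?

(0) 13|_2 = 2^(2 + 1) + 2^2 + 1 ↦ 3^(3 + 1) + 3^3 + 1|_3 = 109 ⇒ 108
(1) 108|_3 = 3^(3 + 1) + 3^3 ↦ 4^(4 + 1) + 4^4|_4 = 1280 ⇒ 1279
(2) 1279|_4 = 4^(4 + 1) + 3·4^3 + 3·4^2 + 3·4 + 3 ↦ 5^(5 + 1) + 3·5^3 + 3·5^2 + 3·5 + 3|_5 = 16093 ⇒ 16092
(3) 16092|_5 = 5^(5 + 1) + 3·5^3 + 3·5^2 + 3·5 + 2 ↦ 6^(6 + 1) + 3·6^3 + 3·6^2 + 3·6 + 2|_6 = 280712 ⇒ 280711

16092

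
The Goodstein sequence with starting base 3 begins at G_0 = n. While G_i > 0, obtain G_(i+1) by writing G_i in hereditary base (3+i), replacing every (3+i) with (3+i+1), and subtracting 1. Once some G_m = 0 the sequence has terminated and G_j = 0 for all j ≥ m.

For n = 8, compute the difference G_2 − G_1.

(0) 8|_3 = 2·3 + 2 ↦ 2·4 + 2|_4 = 10 ⇒ 9
(1) 9|_4 = 2·4 + 1 ↦ 2·5 + 1|_5 = 11 ⇒ 10

1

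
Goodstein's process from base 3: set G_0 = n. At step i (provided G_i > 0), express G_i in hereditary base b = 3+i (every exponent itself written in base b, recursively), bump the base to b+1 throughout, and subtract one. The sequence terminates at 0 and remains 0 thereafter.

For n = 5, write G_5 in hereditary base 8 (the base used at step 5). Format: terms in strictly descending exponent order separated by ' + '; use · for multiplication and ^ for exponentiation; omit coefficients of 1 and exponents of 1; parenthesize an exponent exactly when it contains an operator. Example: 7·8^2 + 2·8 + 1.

3

5 —HB3→ 3 + 2 —bump→ 4 + 2 = 6 —(−1)→ 5
5 —HB4→ 4 + 1 —bump→ 5 + 1 = 6 —(−1)→ 5
5 —HB5→ 5 —bump→ 6 = 6 —(−1)→ 5
5 —HB6→ 5 —bump→ 5 = 5 —(−1)→ 4
4 —HB7→ 4 —bump→ 4 = 4 —(−1)→ 3
3 —HB8→ 3 —bump→ 3 = 3 —(−1)→ 2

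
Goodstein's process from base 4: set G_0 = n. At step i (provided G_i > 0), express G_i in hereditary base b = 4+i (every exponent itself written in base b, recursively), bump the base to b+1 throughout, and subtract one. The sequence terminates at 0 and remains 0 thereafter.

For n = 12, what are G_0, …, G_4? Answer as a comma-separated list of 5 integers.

[0] 12 ≡ 3·4 (base 4). Lift 5: 15. −1: 14.
[1] 14 ≡ 2·5 + 4 (base 5). Lift 6: 16. −1: 15.
[2] 15 ≡ 2·6 + 3 (base 6). Lift 7: 17. −1: 16.
[3] 16 ≡ 2·7 + 2 (base 7). Lift 8: 18. −1: 17.

12, 14, 15, 16, 17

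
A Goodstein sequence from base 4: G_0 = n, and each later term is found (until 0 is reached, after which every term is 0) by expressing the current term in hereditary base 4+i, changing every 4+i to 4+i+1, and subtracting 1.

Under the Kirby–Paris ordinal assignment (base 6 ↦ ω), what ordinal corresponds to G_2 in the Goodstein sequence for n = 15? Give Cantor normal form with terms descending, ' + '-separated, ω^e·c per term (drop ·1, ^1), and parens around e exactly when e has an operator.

[0] 15 ≡ 3·4 + 3 (base 4). Lift 5: 18. −1: 17.
[1] 17 ≡ 3·5 + 2 (base 5). Lift 6: 20. −1: 19.
[2] 19 ≡ 3·6 + 1 (base 6). Lift 7: 22. −1: 21.

ω·3 + 1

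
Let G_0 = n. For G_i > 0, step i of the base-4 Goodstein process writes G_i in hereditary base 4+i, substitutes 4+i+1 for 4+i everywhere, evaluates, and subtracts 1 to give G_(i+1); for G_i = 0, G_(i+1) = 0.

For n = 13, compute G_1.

i=0: 13 = 3·4 + 1 (b=4); 4→5: 3·5 + 1 = 16; 16−1 = 15
i=1: 15 = 3·5 (b=5); 5→6: 3·6 = 18; 18−1 = 17

15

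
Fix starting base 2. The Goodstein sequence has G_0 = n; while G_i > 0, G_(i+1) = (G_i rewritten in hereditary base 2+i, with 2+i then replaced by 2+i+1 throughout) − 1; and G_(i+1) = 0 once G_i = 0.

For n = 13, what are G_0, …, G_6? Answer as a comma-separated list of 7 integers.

(0) 13|_2 = 2^(2 + 1) + 2^2 + 1 ↦ 3^(3 + 1) + 3^3 + 1|_3 = 109 ⇒ 108
(1) 108|_3 = 3^(3 + 1) + 3^3 ↦ 4^(4 + 1) + 4^4|_4 = 1280 ⇒ 1279
(2) 1279|_4 = 4^(4 + 1) + 3·4^3 + 3·4^2 + 3·4 + 3 ↦ 5^(5 + 1) + 3·5^3 + 3·5^2 + 3·5 + 3|_5 = 16093 ⇒ 16092
(3) 16092|_5 = 5^(5 + 1) + 3·5^3 + 3·5^2 + 3·5 + 2 ↦ 6^(6 + 1) + 3·6^3 + 3·6^2 + 3·6 + 2|_6 = 280712 ⇒ 280711
(4) 280711|_6 = 6^(6 + 1) + 3·6^3 + 3·6^2 + 3·6 + 1 ↦ 7^(7 + 1) + 3·7^3 + 3·7^2 + 3·7 + 1|_7 = 5765999 ⇒ 5765998
(5) 5765998|_7 = 7^(7 + 1) + 3·7^3 + 3·7^2 + 3·7 ↦ 8^(8 + 1) + 3·8^3 + 3·8^2 + 3·8|_8 = 134219480 ⇒ 134219479

13, 108, 1279, 16092, 280711, 5765998, 134219479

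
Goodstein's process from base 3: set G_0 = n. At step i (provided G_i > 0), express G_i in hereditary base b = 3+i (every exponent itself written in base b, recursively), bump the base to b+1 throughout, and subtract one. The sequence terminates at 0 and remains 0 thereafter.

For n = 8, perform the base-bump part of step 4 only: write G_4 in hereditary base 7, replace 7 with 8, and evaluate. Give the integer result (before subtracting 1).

step 0: 8 = 2·3 + 2; sub 4 for 3: 2·4 + 2; = 10; G_1 = 10−1 = 9
step 1: 9 = 2·4 + 1; sub 5 for 4: 2·5 + 1; = 11; G_2 = 11−1 = 10
step 2: 10 = 2·5; sub 6 for 5: 2·6; = 12; G_3 = 12−1 = 11
step 3: 11 = 6 + 5; sub 7 for 6: 7 + 5; = 12; G_4 = 12−1 = 11
step 4: 11 = 7 + 4; sub 8 for 7: 8 + 4; = 12; G_5 = 12−1 = 11

12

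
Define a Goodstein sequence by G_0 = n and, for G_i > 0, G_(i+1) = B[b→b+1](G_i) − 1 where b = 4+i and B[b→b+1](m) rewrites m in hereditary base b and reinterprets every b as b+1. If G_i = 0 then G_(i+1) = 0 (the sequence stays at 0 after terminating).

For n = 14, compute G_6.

step 0: 14 = 3·4 + 2; sub 5 for 4: 3·5 + 2; = 17; G_1 = 17−1 = 16
step 1: 16 = 3·5 + 1; sub 6 for 5: 3·6 + 1; = 19; G_2 = 19−1 = 18
step 2: 18 = 3·6; sub 7 for 6: 3·7; = 21; G_3 = 21−1 = 20
step 3: 20 = 2·7 + 6; sub 8 for 7: 2·8 + 6; = 22; G_4 = 22−1 = 21
step 4: 21 = 2·8 + 5; sub 9 for 8: 2·9 + 5; = 23; G_5 = 23−1 = 22
step 5: 22 = 2·9 + 4; sub 10 for 9: 2·10 + 4; = 24; G_6 = 24−1 = 23

23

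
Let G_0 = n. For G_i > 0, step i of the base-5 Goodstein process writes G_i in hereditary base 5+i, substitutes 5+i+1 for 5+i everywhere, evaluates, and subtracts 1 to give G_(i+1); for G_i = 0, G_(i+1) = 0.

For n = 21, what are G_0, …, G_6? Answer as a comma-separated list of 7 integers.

(0) 21|_5 = 4·5 + 1 ↦ 4·6 + 1|_6 = 25 ⇒ 24
(1) 24|_6 = 4·6 ↦ 4·7|_7 = 28 ⇒ 27
(2) 27|_7 = 3·7 + 6 ↦ 3·8 + 6|_8 = 30 ⇒ 29
(3) 29|_8 = 3·8 + 5 ↦ 3·9 + 5|_9 = 32 ⇒ 31
(4) 31|_9 = 3·9 + 4 ↦ 3·10 + 4|_10 = 34 ⇒ 33
(5) 33|_10 = 3·10 + 3 ↦ 3·11 + 3|_11 = 36 ⇒ 35

21, 24, 27, 29, 31, 33, 35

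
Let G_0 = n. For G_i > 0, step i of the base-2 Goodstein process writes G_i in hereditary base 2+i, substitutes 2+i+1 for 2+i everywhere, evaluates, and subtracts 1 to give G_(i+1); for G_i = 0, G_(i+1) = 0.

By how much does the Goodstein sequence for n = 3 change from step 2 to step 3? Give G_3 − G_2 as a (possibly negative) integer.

-1

G_0=3  [base 2] 2 + 1  →[2↦3]→  3 + 1 = 4  −1 ⇒ G_1=3
G_1=3  [base 3] 3  →[3↦4]→  4 = 4  −1 ⇒ G_2=3
G_2=3  [base 4] 3  →[4↦5]→  3 = 3  −1 ⇒ G_3=2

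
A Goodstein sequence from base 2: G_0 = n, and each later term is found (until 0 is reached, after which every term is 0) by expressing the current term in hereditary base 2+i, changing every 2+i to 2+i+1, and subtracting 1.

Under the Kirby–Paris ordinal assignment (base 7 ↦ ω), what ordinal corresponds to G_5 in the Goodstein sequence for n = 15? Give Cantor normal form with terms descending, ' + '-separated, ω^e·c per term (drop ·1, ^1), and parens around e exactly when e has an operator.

ω^(ω + 1) + ω^ω

(0) 15|_2 = 2^(2 + 1) + 2^2 + 2 + 1 ↦ 3^(3 + 1) + 3^3 + 3 + 1|_3 = 112 ⇒ 111
(1) 111|_3 = 3^(3 + 1) + 3^3 + 3 ↦ 4^(4 + 1) + 4^4 + 4|_4 = 1284 ⇒ 1283
(2) 1283|_4 = 4^(4 + 1) + 4^4 + 3 ↦ 5^(5 + 1) + 5^5 + 3|_5 = 18753 ⇒ 18752
(3) 18752|_5 = 5^(5 + 1) + 5^5 + 2 ↦ 6^(6 + 1) + 6^6 + 2|_6 = 326594 ⇒ 326593
(4) 326593|_6 = 6^(6 + 1) + 6^6 + 1 ↦ 7^(7 + 1) + 7^7 + 1|_7 = 6588345 ⇒ 6588344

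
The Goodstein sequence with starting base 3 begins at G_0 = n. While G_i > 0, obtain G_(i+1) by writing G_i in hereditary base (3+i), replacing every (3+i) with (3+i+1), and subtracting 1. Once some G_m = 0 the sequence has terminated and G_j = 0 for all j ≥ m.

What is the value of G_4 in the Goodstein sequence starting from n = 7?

9

base 3: 7 = 2·3 + 1; at 4: 2·4 + 1 = 9; next = 8
base 4: 8 = 2·4; at 5: 2·5 = 10; next = 9
base 5: 9 = 5 + 4; at 6: 6 + 4 = 10; next = 9
base 6: 9 = 6 + 3; at 7: 7 + 3 = 10; next = 9
base 7: 9 = 7 + 2; at 8: 8 + 2 = 10; next = 9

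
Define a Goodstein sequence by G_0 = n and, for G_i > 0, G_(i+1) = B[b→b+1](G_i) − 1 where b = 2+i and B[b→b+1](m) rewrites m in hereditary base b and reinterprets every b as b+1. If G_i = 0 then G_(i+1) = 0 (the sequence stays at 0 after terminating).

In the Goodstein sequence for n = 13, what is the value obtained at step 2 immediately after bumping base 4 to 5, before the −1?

G_0=13  [base 2] 2^(2 + 1) + 2^2 + 1  →[2↦3]→  3^(3 + 1) + 3^3 + 1 = 109  −1 ⇒ G_1=108
G_1=108  [base 3] 3^(3 + 1) + 3^3  →[3↦4]→  4^(4 + 1) + 4^4 = 1280  −1 ⇒ G_2=1279

16093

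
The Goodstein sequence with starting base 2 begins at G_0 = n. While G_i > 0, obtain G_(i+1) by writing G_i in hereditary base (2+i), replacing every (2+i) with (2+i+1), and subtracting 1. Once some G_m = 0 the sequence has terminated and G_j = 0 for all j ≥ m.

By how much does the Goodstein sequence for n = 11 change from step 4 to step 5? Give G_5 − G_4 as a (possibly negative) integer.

step 0: 11 = 2^(2 + 1) + 2 + 1; sub 3 for 2: 3^(3 + 1) + 3 + 1; = 85; G_1 = 85−1 = 84
step 1: 84 = 3^(3 + 1) + 3; sub 4 for 3: 4^(4 + 1) + 4; = 1028; G_2 = 1028−1 = 1027
step 2: 1027 = 4^(4 + 1) + 3; sub 5 for 4: 5^(5 + 1) + 3; = 15628; G_3 = 15628−1 = 15627
step 3: 15627 = 5^(5 + 1) + 2; sub 6 for 5: 6^(6 + 1) + 2; = 279938; G_4 = 279938−1 = 279937
step 4: 279937 = 6^(6 + 1) + 1; sub 7 for 6: 7^(7 + 1) + 1; = 5764802; G_5 = 5764802−1 = 5764801

5484864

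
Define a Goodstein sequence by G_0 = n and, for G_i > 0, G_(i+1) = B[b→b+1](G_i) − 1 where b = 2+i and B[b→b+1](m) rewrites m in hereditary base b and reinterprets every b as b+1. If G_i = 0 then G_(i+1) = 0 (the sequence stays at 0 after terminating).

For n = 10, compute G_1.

(0) 10|_2 = 2^(2 + 1) + 2 ↦ 3^(3 + 1) + 3|_3 = 84 ⇒ 83
(1) 83|_3 = 3^(3 + 1) + 2 ↦ 4^(4 + 1) + 2|_4 = 1026 ⇒ 1025

83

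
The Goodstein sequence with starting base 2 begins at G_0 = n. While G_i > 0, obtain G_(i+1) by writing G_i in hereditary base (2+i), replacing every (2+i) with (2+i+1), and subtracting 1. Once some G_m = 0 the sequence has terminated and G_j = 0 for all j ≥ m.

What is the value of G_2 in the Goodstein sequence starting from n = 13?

1279

G_0=13  [base 2] 2^(2 + 1) + 2^2 + 1  →[2↦3]→  3^(3 + 1) + 3^3 + 1 = 109  −1 ⇒ G_1=108
G_1=108  [base 3] 3^(3 + 1) + 3^3  →[3↦4]→  4^(4 + 1) + 4^4 = 1280  −1 ⇒ G_2=1279
G_2=1279  [base 4] 4^(4 + 1) + 3·4^3 + 3·4^2 + 3·4 + 3  →[4↦5]→  5^(5 + 1) + 3·5^3 + 3·5^2 + 3·5 + 3 = 16093  −1 ⇒ G_3=16092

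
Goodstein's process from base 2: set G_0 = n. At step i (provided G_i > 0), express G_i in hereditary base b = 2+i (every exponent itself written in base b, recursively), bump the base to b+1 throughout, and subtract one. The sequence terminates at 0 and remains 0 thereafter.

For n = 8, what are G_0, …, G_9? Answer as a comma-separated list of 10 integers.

8, 80, 553, 6310, 93395, 1647195, 33554571, 774841151, 20000000211, 570623341475

i=0: 8 = 2^(2 + 1) (b=2); 2→3: 3^(3 + 1) = 81; 81−1 = 80
i=1: 80 = 2·3^3 + 2·3^2 + 2·3 + 2 (b=3); 3→4: 2·4^4 + 2·4^2 + 2·4 + 2 = 554; 554−1 = 553
i=2: 553 = 2·4^4 + 2·4^2 + 2·4 + 1 (b=4); 4→5: 2·5^5 + 2·5^2 + 2·5 + 1 = 6311; 6311−1 = 6310
i=3: 6310 = 2·5^5 + 2·5^2 + 2·5 (b=5); 5→6: 2·6^6 + 2·6^2 + 2·6 = 93396; 93396−1 = 93395
i=4: 93395 = 2·6^6 + 2·6^2 + 6 + 5 (b=6); 6→7: 2·7^7 + 2·7^2 + 7 + 5 = 1647196; 1647196−1 = 1647195
i=5: 1647195 = 2·7^7 + 2·7^2 + 7 + 4 (b=7); 7→8: 2·8^8 + 2·8^2 + 8 + 4 = 33554572; 33554572−1 = 33554571
i=6: 33554571 = 2·8^8 + 2·8^2 + 8 + 3 (b=8); 8→9: 2·9^9 + 2·9^2 + 9 + 3 = 774841152; 774841152−1 = 774841151
i=7: 774841151 = 2·9^9 + 2·9^2 + 9 + 2 (b=9); 9→10: 2·10^10 + 2·10^2 + 10 + 2 = 20000000212; 20000000212−1 = 20000000211
i=8: 20000000211 = 2·10^10 + 2·10^2 + 10 + 1 (b=10); 10→11: 2·11^11 + 2·11^2 + 11 + 1 = 570623341476; 570623341476−1 = 570623341475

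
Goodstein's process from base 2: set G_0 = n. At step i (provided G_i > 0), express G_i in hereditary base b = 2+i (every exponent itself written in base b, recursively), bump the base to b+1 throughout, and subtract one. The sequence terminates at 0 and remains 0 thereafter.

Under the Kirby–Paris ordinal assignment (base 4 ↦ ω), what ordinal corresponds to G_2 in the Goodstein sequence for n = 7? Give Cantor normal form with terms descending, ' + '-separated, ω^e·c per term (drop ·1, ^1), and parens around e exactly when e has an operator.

i=0: 7 = 2^2 + 2 + 1 (b=2); 2→3: 3^3 + 3 + 1 = 31; 31−1 = 30
i=1: 30 = 3^3 + 3 (b=3); 3→4: 4^4 + 4 = 260; 260−1 = 259
i=2: 259 = 4^4 + 3 (b=4); 4→5: 5^5 + 3 = 3128; 3128−1 = 3127

ω^ω + 3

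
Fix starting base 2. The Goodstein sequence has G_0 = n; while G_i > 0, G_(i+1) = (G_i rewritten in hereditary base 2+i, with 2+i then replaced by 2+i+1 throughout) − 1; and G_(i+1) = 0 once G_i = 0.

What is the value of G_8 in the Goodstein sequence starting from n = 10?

50000555551

step 0: 10 = 2^(2 + 1) + 2; sub 3 for 2: 3^(3 + 1) + 3; = 84; G_1 = 84−1 = 83
step 1: 83 = 3^(3 + 1) + 2; sub 4 for 3: 4^(4 + 1) + 2; = 1026; G_2 = 1026−1 = 1025
step 2: 1025 = 4^(4 + 1) + 1; sub 5 for 4: 5^(5 + 1) + 1; = 15626; G_3 = 15626−1 = 15625
step 3: 15625 = 5^(5 + 1); sub 6 for 5: 6^(6 + 1); = 279936; G_4 = 279936−1 = 279935
step 4: 279935 = 5·6^6 + 5·6^5 + 5·6^4 + 5·6^3 + 5·6^2 + 5·6 + 5; sub 7 for 6: 5·7^7 + 5·7^5 + 5·7^4 + 5·7^3 + 5·7^2 + 5·7 + 5; = 4215755; G_5 = 4215755−1 = 4215754
step 5: 4215754 = 5·7^7 + 5·7^5 + 5·7^4 + 5·7^3 + 5·7^2 + 5·7 + 4; sub 8 for 7: 5·8^8 + 5·8^5 + 5·8^4 + 5·8^3 + 5·8^2 + 5·8 + 4; = 84073324; G_6 = 84073324−1 = 84073323
step 6: 84073323 = 5·8^8 + 5·8^5 + 5·8^4 + 5·8^3 + 5·8^2 + 5·8 + 3; sub 9 for 8: 5·9^9 + 5·9^5 + 5·9^4 + 5·9^3 + 5·9^2 + 5·9 + 3; = 1937434593; G_7 = 1937434593−1 = 1937434592
step 7: 1937434592 = 5·9^9 + 5·9^5 + 5·9^4 + 5·9^3 + 5·9^2 + 5·9 + 2; sub 10 for 9: 5·10^10 + 5·10^5 + 5·10^4 + 5·10^3 + 5·10^2 + 5·10 + 2; = 50000555552; G_8 = 50000555552−1 = 50000555551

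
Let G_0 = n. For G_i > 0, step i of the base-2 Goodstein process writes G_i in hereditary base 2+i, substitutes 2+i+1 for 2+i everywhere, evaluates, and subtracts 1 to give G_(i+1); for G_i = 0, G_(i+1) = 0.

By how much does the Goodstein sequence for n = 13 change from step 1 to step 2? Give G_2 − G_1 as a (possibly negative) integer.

1171

step 0: 13 = 2^(2 + 1) + 2^2 + 1; sub 3 for 2: 3^(3 + 1) + 3^3 + 1; = 109; G_1 = 109−1 = 108
step 1: 108 = 3^(3 + 1) + 3^3; sub 4 for 3: 4^(4 + 1) + 4^4; = 1280; G_2 = 1280−1 = 1279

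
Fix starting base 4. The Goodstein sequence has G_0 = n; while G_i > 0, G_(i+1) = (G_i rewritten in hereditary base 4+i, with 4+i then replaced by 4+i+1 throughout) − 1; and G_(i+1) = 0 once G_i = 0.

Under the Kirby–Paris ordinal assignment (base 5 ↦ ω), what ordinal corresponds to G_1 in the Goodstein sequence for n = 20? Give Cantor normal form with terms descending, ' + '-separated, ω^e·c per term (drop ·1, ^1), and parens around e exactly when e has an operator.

ω^2 + 4

base 4: 20 = 4^2 + 4; at 5: 5^2 + 5 = 30; next = 29
base 5: 29 = 5^2 + 4; at 6: 6^2 + 4 = 40; next = 39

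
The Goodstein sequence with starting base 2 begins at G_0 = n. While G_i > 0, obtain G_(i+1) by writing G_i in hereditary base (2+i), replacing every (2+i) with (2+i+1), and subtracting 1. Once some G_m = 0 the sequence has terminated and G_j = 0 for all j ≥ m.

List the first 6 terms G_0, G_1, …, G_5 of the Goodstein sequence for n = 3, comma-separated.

3, 3, 3, 2, 1, 0

G_0 = 3. HB_2(3) = 2 + 1. Bump = 4. G_1 = 3.
G_1 = 3. HB_3(3) = 3. Bump = 4. G_2 = 3.
G_2 = 3. HB_4(3) = 3. Bump = 3. G_3 = 2.
G_3 = 2. HB_5(2) = 2. Bump = 2. G_4 = 1.
G_4 = 1. HB_6(1) = 1. Bump = 1. G_5 = 0.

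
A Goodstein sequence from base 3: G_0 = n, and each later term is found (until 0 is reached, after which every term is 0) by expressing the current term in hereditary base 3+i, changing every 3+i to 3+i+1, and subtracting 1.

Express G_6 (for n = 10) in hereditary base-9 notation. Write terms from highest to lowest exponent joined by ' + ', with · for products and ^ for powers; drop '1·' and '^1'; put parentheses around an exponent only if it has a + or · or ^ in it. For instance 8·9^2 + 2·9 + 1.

base 3: 10 = 3^2 + 1; at 4: 4^2 + 1 = 17; next = 16
base 4: 16 = 4^2; at 5: 5^2 = 25; next = 24
base 5: 24 = 4·5 + 4; at 6: 4·6 + 4 = 28; next = 27
base 6: 27 = 4·6 + 3; at 7: 4·7 + 3 = 31; next = 30
base 7: 30 = 4·7 + 2; at 8: 4·8 + 2 = 34; next = 33
base 8: 33 = 4·8 + 1; at 9: 4·9 + 1 = 37; next = 36
base 9: 36 = 4·9; at 10: 4·10 = 40; next = 39

4·9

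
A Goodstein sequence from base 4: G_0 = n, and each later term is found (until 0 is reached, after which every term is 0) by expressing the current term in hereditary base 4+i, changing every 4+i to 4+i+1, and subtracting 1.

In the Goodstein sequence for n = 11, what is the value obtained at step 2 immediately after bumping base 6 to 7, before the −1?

15

11 —HB4→ 2·4 + 3 —bump→ 2·5 + 3 = 13 —(−1)→ 12
12 —HB5→ 2·5 + 2 —bump→ 2·6 + 2 = 14 —(−1)→ 13
13 —HB6→ 2·6 + 1 —bump→ 2·7 + 1 = 15 —(−1)→ 14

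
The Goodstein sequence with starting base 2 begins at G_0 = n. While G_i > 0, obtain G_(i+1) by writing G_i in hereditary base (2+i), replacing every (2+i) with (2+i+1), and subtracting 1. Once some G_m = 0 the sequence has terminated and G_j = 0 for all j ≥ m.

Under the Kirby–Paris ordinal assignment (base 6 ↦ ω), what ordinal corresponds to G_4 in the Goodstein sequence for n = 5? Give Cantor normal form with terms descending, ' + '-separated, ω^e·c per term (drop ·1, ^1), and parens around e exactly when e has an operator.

ω^3·3 + ω^2·3 + ω·3 + 1

step 0: 5 = 2^2 + 1; sub 3 for 2: 3^3 + 1; = 28; G_1 = 28−1 = 27
step 1: 27 = 3^3; sub 4 for 3: 4^4; = 256; G_2 = 256−1 = 255
step 2: 255 = 3·4^3 + 3·4^2 + 3·4 + 3; sub 5 for 4: 3·5^3 + 3·5^2 + 3·5 + 3; = 468; G_3 = 468−1 = 467
step 3: 467 = 3·5^3 + 3·5^2 + 3·5 + 2; sub 6 for 5: 3·6^3 + 3·6^2 + 3·6 + 2; = 776; G_4 = 776−1 = 775
step 4: 775 = 3·6^3 + 3·6^2 + 3·6 + 1; sub 7 for 6: 3·7^3 + 3·7^2 + 3·7 + 1; = 1198; G_5 = 1198−1 = 1197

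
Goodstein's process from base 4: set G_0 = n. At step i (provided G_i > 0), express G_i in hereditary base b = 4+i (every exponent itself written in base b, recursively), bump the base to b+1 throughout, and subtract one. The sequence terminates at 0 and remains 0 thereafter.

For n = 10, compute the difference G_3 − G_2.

1

base 4: 10 = 2·4 + 2; at 5: 2·5 + 2 = 12; next = 11
base 5: 11 = 2·5 + 1; at 6: 2·6 + 1 = 13; next = 12
base 6: 12 = 2·6; at 7: 2·7 = 14; next = 13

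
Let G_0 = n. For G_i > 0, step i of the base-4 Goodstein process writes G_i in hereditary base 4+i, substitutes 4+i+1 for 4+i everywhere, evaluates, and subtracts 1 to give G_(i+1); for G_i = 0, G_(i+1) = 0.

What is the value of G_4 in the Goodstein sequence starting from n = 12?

17

step 0: 12 = 3·4; sub 5 for 4: 3·5; = 15; G_1 = 15−1 = 14
step 1: 14 = 2·5 + 4; sub 6 for 5: 2·6 + 4; = 16; G_2 = 16−1 = 15
step 2: 15 = 2·6 + 3; sub 7 for 6: 2·7 + 3; = 17; G_3 = 17−1 = 16
step 3: 16 = 2·7 + 2; sub 8 for 7: 2·8 + 2; = 18; G_4 = 18−1 = 17
step 4: 17 = 2·8 + 1; sub 9 for 8: 2·9 + 1; = 19; G_5 = 19−1 = 18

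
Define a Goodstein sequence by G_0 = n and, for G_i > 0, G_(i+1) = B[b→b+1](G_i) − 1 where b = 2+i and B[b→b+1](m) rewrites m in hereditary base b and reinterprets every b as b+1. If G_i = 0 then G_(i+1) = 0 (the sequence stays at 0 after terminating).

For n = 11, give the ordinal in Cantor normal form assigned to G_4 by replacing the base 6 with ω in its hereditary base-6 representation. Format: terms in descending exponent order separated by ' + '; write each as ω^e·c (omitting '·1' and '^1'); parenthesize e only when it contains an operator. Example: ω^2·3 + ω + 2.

ω^(ω + 1) + 1

(0) 11|_2 = 2^(2 + 1) + 2 + 1 ↦ 3^(3 + 1) + 3 + 1|_3 = 85 ⇒ 84
(1) 84|_3 = 3^(3 + 1) + 3 ↦ 4^(4 + 1) + 4|_4 = 1028 ⇒ 1027
(2) 1027|_4 = 4^(4 + 1) + 3 ↦ 5^(5 + 1) + 3|_5 = 15628 ⇒ 15627
(3) 15627|_5 = 5^(5 + 1) + 2 ↦ 6^(6 + 1) + 2|_6 = 279938 ⇒ 279937
(4) 279937|_6 = 6^(6 + 1) + 1 ↦ 7^(7 + 1) + 1|_7 = 5764802 ⇒ 5764801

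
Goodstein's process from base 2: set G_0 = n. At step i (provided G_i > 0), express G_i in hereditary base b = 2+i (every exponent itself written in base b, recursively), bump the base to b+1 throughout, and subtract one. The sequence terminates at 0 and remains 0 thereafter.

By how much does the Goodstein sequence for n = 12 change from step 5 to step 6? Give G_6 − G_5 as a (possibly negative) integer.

128452957

base 2: 12 = 2^(2 + 1) + 2^2; at 3: 3^(3 + 1) + 3^3 = 108; next = 107
base 3: 107 = 3^(3 + 1) + 2·3^2 + 2·3 + 2; at 4: 4^(4 + 1) + 2·4^2 + 2·4 + 2 = 1066; next = 1065
base 4: 1065 = 4^(4 + 1) + 2·4^2 + 2·4 + 1; at 5: 5^(5 + 1) + 2·5^2 + 2·5 + 1 = 15686; next = 15685
base 5: 15685 = 5^(5 + 1) + 2·5^2 + 2·5; at 6: 6^(6 + 1) + 2·6^2 + 2·6 = 280020; next = 280019
base 6: 280019 = 6^(6 + 1) + 2·6^2 + 6 + 5; at 7: 7^(7 + 1) + 2·7^2 + 7 + 5 = 5764911; next = 5764910
base 7: 5764910 = 7^(7 + 1) + 2·7^2 + 7 + 4; at 8: 8^(8 + 1) + 2·8^2 + 8 + 4 = 134217868; next = 134217867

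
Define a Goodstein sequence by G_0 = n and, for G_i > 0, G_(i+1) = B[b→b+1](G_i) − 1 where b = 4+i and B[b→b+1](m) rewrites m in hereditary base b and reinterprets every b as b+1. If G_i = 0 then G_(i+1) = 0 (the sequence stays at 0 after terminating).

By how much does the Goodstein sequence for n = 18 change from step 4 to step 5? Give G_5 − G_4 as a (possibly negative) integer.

5

step 0: 18 = 4^2 + 2; sub 5 for 4: 5^2 + 2; = 27; G_1 = 27−1 = 26
step 1: 26 = 5^2 + 1; sub 6 for 5: 6^2 + 1; = 37; G_2 = 37−1 = 36
step 2: 36 = 6^2; sub 7 for 6: 7^2; = 49; G_3 = 49−1 = 48
step 3: 48 = 6·7 + 6; sub 8 for 7: 6·8 + 6; = 54; G_4 = 54−1 = 53
step 4: 53 = 6·8 + 5; sub 9 for 8: 6·9 + 5; = 59; G_5 = 59−1 = 58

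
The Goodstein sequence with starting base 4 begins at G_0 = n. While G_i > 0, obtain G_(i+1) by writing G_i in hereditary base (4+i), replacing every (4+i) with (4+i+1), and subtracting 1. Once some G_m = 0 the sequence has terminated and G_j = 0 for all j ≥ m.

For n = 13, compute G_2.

G_0=13  [base 4] 3·4 + 1  →[4↦5]→  3·5 + 1 = 16  −1 ⇒ G_1=15
G_1=15  [base 5] 3·5  →[5↦6]→  3·6 = 18  −1 ⇒ G_2=17

17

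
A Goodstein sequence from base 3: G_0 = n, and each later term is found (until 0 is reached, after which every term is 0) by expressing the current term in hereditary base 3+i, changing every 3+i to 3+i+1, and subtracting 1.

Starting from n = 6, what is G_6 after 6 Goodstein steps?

6

base 3: 6 = 2·3; at 4: 2·4 = 8; next = 7
base 4: 7 = 4 + 3; at 5: 5 + 3 = 8; next = 7
base 5: 7 = 5 + 2; at 6: 6 + 2 = 8; next = 7
base 6: 7 = 6 + 1; at 7: 7 + 1 = 8; next = 7
base 7: 7 = 7; at 8: 8 = 8; next = 7
base 8: 7 = 7; at 9: 7 = 7; next = 6
base 9: 6 = 6; at 10: 6 = 6; next = 5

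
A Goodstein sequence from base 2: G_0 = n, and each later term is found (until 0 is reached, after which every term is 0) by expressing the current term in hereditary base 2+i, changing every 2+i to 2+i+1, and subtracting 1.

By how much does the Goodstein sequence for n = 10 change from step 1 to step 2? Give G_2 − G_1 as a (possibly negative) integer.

942

(0) 10|_2 = 2^(2 + 1) + 2 ↦ 3^(3 + 1) + 3|_3 = 84 ⇒ 83
(1) 83|_3 = 3^(3 + 1) + 2 ↦ 4^(4 + 1) + 2|_4 = 1026 ⇒ 1025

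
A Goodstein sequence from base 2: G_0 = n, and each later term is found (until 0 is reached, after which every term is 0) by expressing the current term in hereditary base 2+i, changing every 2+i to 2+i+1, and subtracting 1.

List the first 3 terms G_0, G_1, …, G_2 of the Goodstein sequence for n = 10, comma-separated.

10, 83, 1025

step 0: 10 = 2^(2 + 1) + 2; sub 3 for 2: 3^(3 + 1) + 3; = 84; G_1 = 84−1 = 83
step 1: 83 = 3^(3 + 1) + 2; sub 4 for 3: 4^(4 + 1) + 2; = 1026; G_2 = 1026−1 = 1025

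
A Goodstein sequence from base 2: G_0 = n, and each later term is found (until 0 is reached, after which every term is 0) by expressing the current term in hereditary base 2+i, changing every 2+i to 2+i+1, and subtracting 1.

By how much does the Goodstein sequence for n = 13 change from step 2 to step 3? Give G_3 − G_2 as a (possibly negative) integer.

i=0: 13 = 2^(2 + 1) + 2^2 + 1 (b=2); 2→3: 3^(3 + 1) + 3^3 + 1 = 109; 109−1 = 108
i=1: 108 = 3^(3 + 1) + 3^3 (b=3); 3→4: 4^(4 + 1) + 4^4 = 1280; 1280−1 = 1279
i=2: 1279 = 4^(4 + 1) + 3·4^3 + 3·4^2 + 3·4 + 3 (b=4); 4→5: 5^(5 + 1) + 3·5^3 + 3·5^2 + 3·5 + 3 = 16093; 16093−1 = 16092

14813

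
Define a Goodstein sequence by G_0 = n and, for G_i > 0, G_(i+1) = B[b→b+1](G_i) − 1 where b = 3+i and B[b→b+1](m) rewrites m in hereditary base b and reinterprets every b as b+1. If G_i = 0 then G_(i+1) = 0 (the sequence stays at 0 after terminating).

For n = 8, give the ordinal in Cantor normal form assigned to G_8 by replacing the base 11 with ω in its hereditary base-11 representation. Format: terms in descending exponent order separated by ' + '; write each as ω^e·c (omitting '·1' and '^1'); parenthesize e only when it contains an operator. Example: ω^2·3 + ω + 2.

ω

step 0: 8 = 2·3 + 2; sub 4 for 3: 2·4 + 2; = 10; G_1 = 10−1 = 9
step 1: 9 = 2·4 + 1; sub 5 for 4: 2·5 + 1; = 11; G_2 = 11−1 = 10
step 2: 10 = 2·5; sub 6 for 5: 2·6; = 12; G_3 = 12−1 = 11
step 3: 11 = 6 + 5; sub 7 for 6: 7 + 5; = 12; G_4 = 12−1 = 11
step 4: 11 = 7 + 4; sub 8 for 7: 8 + 4; = 12; G_5 = 12−1 = 11
step 5: 11 = 8 + 3; sub 9 for 8: 9 + 3; = 12; G_6 = 12−1 = 11
step 6: 11 = 9 + 2; sub 10 for 9: 10 + 2; = 12; G_7 = 12−1 = 11
step 7: 11 = 10 + 1; sub 11 for 10: 11 + 1; = 12; G_8 = 12−1 = 11
step 8: 11 = 11; sub 12 for 11: 12; = 12; G_9 = 12−1 = 11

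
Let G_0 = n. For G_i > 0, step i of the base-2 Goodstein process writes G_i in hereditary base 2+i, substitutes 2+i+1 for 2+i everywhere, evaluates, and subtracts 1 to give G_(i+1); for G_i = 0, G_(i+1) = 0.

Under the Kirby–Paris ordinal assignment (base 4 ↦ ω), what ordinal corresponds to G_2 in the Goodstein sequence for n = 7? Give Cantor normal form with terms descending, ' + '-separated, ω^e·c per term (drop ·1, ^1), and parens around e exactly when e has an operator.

(0) 7|_2 = 2^2 + 2 + 1 ↦ 3^3 + 3 + 1|_3 = 31 ⇒ 30
(1) 30|_3 = 3^3 + 3 ↦ 4^4 + 4|_4 = 260 ⇒ 259
(2) 259|_4 = 4^4 + 3 ↦ 5^5 + 3|_5 = 3128 ⇒ 3127

ω^ω + 3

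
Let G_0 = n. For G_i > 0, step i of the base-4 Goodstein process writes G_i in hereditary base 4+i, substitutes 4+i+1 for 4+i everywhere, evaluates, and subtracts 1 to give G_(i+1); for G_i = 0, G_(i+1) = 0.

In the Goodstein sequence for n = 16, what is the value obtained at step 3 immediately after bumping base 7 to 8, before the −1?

34

step 0: 16 = 4^2; sub 5 for 4: 5^2; = 25; G_1 = 25−1 = 24
step 1: 24 = 4·5 + 4; sub 6 for 5: 4·6 + 4; = 28; G_2 = 28−1 = 27
step 2: 27 = 4·6 + 3; sub 7 for 6: 4·7 + 3; = 31; G_3 = 31−1 = 30
step 3: 30 = 4·7 + 2; sub 8 for 7: 4·8 + 2; = 34; G_4 = 34−1 = 33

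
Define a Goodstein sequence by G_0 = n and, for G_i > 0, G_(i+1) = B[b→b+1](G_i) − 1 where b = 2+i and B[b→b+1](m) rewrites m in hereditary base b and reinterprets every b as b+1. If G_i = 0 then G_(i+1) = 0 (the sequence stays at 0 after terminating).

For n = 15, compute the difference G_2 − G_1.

base 2: 15 = 2^(2 + 1) + 2^2 + 2 + 1; at 3: 3^(3 + 1) + 3^3 + 3 + 1 = 112; next = 111
base 3: 111 = 3^(3 + 1) + 3^3 + 3; at 4: 4^(4 + 1) + 4^4 + 4 = 1284; next = 1283

1172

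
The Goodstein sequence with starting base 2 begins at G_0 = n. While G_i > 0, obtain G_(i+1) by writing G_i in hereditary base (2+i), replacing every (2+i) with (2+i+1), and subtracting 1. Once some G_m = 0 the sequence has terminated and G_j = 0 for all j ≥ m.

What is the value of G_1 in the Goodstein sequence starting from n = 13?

base 2: 13 = 2^(2 + 1) + 2^2 + 1; at 3: 3^(3 + 1) + 3^3 + 1 = 109; next = 108
base 3: 108 = 3^(3 + 1) + 3^3; at 4: 4^(4 + 1) + 4^4 = 1280; next = 1279

108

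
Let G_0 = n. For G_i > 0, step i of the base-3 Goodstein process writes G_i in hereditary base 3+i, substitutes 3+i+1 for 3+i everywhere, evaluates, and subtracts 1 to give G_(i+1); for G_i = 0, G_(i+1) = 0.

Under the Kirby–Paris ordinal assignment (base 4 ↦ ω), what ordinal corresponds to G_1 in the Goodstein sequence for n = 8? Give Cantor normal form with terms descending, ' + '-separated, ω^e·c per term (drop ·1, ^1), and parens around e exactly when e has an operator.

G_0=8  [base 3] 2·3 + 2  →[3↦4]→  2·4 + 2 = 10  −1 ⇒ G_1=9
G_1=9  [base 4] 2·4 + 1  →[4↦5]→  2·5 + 1 = 11  −1 ⇒ G_2=10

ω·2 + 1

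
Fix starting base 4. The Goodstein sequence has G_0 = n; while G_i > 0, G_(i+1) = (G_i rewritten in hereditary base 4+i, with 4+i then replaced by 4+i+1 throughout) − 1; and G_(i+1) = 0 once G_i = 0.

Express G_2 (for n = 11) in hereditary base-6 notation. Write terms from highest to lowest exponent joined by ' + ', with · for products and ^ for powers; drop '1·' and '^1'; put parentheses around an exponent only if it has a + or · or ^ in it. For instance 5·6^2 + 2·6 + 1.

11 —HB4→ 2·4 + 3 —bump→ 2·5 + 3 = 13 —(−1)→ 12
12 —HB5→ 2·5 + 2 —bump→ 2·6 + 2 = 14 —(−1)→ 13
13 —HB6→ 2·6 + 1 —bump→ 2·7 + 1 = 15 —(−1)→ 14

2·6 + 1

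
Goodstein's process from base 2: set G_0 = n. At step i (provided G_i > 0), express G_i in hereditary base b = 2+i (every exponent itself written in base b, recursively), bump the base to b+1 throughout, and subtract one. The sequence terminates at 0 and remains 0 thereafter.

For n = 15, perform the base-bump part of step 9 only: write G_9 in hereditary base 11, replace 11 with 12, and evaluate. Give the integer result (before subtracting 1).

(0) 15|_2 = 2^(2 + 1) + 2^2 + 2 + 1 ↦ 3^(3 + 1) + 3^3 + 3 + 1|_3 = 112 ⇒ 111
(1) 111|_3 = 3^(3 + 1) + 3^3 + 3 ↦ 4^(4 + 1) + 4^4 + 4|_4 = 1284 ⇒ 1283
(2) 1283|_4 = 4^(4 + 1) + 4^4 + 3 ↦ 5^(5 + 1) + 5^5 + 3|_5 = 18753 ⇒ 18752
(3) 18752|_5 = 5^(5 + 1) + 5^5 + 2 ↦ 6^(6 + 1) + 6^6 + 2|_6 = 326594 ⇒ 326593
(4) 326593|_6 = 6^(6 + 1) + 6^6 + 1 ↦ 7^(7 + 1) + 7^7 + 1|_7 = 6588345 ⇒ 6588344
(5) 6588344|_7 = 7^(7 + 1) + 7^7 ↦ 8^(8 + 1) + 8^8|_8 = 150994944 ⇒ 150994943
(6) 150994943|_8 = 8^(8 + 1) + 7·8^7 + 7·8^6 + 7·8^5 + 7·8^4 + 7·8^3 + 7·8^2 + 7·8 + 7 ↦ 9^(9 + 1) + 7·9^7 + 7·9^6 + 7·9^5 + 7·9^4 + 7·9^3 + 7·9^2 + 7·9 + 7|_9 = 3524450281 ⇒ 3524450280
(7) 3524450280|_9 = 9^(9 + 1) + 7·9^7 + 7·9^6 + 7·9^5 + 7·9^4 + 7·9^3 + 7·9^2 + 7·9 + 6 ↦ 10^(10 + 1) + 7·10^7 + 7·10^6 + 7·10^5 + 7·10^4 + 7·10^3 + 7·10^2 + 7·10 + 6|_10 = 100077777776 ⇒ 100077777775
(8) 100077777775|_10 = 10^(10 + 1) + 7·10^7 + 7·10^6 + 7·10^5 + 7·10^4 + 7·10^3 + 7·10^2 + 7·10 + 5 ↦ 11^(11 + 1) + 7·11^7 + 7·11^6 + 7·11^5 + 7·11^4 + 7·11^3 + 7·11^2 + 7·11 + 5|_11 = 3138578427935 ⇒ 3138578427934

106993479003784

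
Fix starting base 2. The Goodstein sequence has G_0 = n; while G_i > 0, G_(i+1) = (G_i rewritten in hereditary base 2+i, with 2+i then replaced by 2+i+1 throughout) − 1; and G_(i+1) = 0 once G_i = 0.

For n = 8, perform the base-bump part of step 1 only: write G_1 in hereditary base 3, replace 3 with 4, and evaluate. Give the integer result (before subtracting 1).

554

G_0 = 8. HB_2(8) = 2^(2 + 1). Bump = 81. G_1 = 80.
G_1 = 80. HB_3(80) = 2·3^3 + 2·3^2 + 2·3 + 2. Bump = 554. G_2 = 553.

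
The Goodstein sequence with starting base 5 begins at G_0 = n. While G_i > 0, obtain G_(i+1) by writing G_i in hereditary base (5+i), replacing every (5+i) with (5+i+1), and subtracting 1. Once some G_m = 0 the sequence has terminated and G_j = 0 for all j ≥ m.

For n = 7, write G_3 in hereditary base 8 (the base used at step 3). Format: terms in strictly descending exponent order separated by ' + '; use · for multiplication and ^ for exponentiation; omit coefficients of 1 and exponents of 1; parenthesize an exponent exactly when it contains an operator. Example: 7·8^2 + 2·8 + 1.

7

7 —HB5→ 5 + 2 —bump→ 6 + 2 = 8 —(−1)→ 7
7 —HB6→ 6 + 1 —bump→ 7 + 1 = 8 —(−1)→ 7
7 —HB7→ 7 —bump→ 8 = 8 —(−1)→ 7
7 —HB8→ 7 —bump→ 7 = 7 —(−1)→ 6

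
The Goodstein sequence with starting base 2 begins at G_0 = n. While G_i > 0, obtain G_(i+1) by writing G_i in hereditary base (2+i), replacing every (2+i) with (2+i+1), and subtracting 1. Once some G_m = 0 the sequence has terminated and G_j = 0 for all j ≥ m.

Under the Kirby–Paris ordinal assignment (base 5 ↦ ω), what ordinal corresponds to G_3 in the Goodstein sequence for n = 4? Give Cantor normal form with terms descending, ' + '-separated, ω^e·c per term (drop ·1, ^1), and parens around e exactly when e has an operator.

ω^2·2 + ω·2

G_0=4  [base 2] 2^2  →[2↦3]→  3^3 = 27  −1 ⇒ G_1=26
G_1=26  [base 3] 2·3^2 + 2·3 + 2  →[3↦4]→  2·4^2 + 2·4 + 2 = 42  −1 ⇒ G_2=41
G_2=41  [base 4] 2·4^2 + 2·4 + 1  →[4↦5]→  2·5^2 + 2·5 + 1 = 61  −1 ⇒ G_3=60
G_3=60  [base 5] 2·5^2 + 2·5  →[5↦6]→  2·6^2 + 2·6 = 84  −1 ⇒ G_4=83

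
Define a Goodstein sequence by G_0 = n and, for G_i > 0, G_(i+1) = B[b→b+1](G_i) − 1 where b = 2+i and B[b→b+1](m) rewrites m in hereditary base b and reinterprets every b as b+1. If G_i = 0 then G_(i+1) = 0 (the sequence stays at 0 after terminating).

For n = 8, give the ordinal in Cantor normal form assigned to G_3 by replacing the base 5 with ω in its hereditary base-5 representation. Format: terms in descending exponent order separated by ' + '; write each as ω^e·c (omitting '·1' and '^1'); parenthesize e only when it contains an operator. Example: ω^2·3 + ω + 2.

ω^ω·2 + ω^2·2 + ω·2

base 2: 8 = 2^(2 + 1); at 3: 3^(3 + 1) = 81; next = 80
base 3: 80 = 2·3^3 + 2·3^2 + 2·3 + 2; at 4: 2·4^4 + 2·4^2 + 2·4 + 2 = 554; next = 553
base 4: 553 = 2·4^4 + 2·4^2 + 2·4 + 1; at 5: 2·5^5 + 2·5^2 + 2·5 + 1 = 6311; next = 6310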